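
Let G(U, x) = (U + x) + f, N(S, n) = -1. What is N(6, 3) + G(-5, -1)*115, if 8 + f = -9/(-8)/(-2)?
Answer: -26811/16 ≈ -1675.7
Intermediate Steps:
f = -137/16 (f = -8 - 9/(-8)/(-2) = -8 - 9*(-1/8)*(-1/2) = -8 + (9/8)*(-1/2) = -8 - 9/16 = -137/16 ≈ -8.5625)
G(U, x) = -137/16 + U + x (G(U, x) = (U + x) - 137/16 = -137/16 + U + x)
N(6, 3) + G(-5, -1)*115 = -1 + (-137/16 - 5 - 1)*115 = -1 - 233/16*115 = -1 - 26795/16 = -26811/16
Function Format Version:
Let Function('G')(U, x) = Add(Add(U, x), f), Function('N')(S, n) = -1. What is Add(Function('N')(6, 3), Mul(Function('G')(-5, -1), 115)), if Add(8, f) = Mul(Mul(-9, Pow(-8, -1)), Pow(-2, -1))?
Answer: Rational(-26811, 16) ≈ -1675.7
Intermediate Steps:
f = Rational(-137, 16) (f = Add(-8, Mul(Mul(-9, Pow(-8, -1)), Pow(-2, -1))) = Add(-8, Mul(Mul(-9, Rational(-1, 8)), Rational(-1, 2))) = Add(-8, Mul(Rational(9, 8), Rational(-1, 2))) = Add(-8, Rational(-9, 16)) = Rational(-137, 16) ≈ -8.5625)
Function('G')(U, x) = Add(Rational(-137, 16), U, x) (Function('G')(U, x) = Add(Add(U, x), Rational(-137, 16)) = Add(Rational(-137, 16), U, x))
Add(Function('N')(6, 3), Mul(Function('G')(-5, -1), 115)) = Add(-1, Mul(Add(Rational(-137, 16), -5, -1), 115)) = Add(-1, Mul(Rational(-233, 16), 115)) = Add(-1, Rational(-26795, 16)) = Rational(-26811, 16)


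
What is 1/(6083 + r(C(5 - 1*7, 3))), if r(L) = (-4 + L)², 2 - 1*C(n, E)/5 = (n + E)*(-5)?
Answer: 1/7044 ≈ 0.00014196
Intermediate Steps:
C(n, E) = 10 + 25*E + 25*n (C(n, E) = 10 - 5*(n + E)*(-5) = 10 - 5*(E + n)*(-5) = 10 - 5*(-5*E - 5*n) = 10 + (25*E + 25*n) = 10 + 25*E + 25*n)
1/(6083 + r(C(5 - 1*7, 3))) = 1/(6083 + (-4 + (10 + 25*3 + 25*(5 - 1*7)))²) = 1/(6083 + (-4 + (10 + 75 + 25*(5 - 7)))²) = 1/(6083 + (-4 + (10 + 75 + 25*(-2)))²) = 1/(6083 + (-4 + (10 + 75 - 50))²) = 1/(6083 + (-4 + 35)²) = 1/(6083 + 31²) = 1/(6083 + 961) = 1/7044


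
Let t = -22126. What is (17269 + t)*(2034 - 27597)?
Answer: 124159491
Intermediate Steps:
(17269 + t)*(2034 - 27597) = (17269 - 22126)*(2034 - 27597) = -4857*(-25563) = 124159491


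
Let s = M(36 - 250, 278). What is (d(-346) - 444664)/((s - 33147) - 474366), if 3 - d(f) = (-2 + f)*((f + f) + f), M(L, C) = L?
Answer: 805885/507727 ≈ 1.5872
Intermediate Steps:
d(f) = 3 - 3*f*(-2 + f) (d(f) = 3 - (-2 + f)*((f + f) + f) = 3 - (-2 + f)*(2*f + f) = 3 - (-2 + f)*3*f = 3 - 3*f*(-2 + f))
s = -214 (s = 36 - 250 = -214)
(d(-346) - 444664)/((s - 33147) - 474366) = ((3 - 3*(-346)² + 6*(-346)) - 444664)/((-214 - 33147) - 474366) = ((3 - 3*119716 - 2076) - 444664)/(-33361 - 474366) = ((3 - 359148 - 2076) - 444664)/(-507727) = (-361221 - 444664)*(-1/507727) = -805885*(-1/507727) = 805885/507727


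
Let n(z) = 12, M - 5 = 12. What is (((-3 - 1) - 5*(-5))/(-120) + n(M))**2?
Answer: 223729/1600 ≈ 139.83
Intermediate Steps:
M = 17 (M = 5 + 12 = 17)
(((-3 - 1) - 5*(-5))/(-120) + n(M))**2 = (((-3 - 1) - 5*(-5))/(-120) + 12)**2 = ((-4 + 25)*(-1/120) + 12)**2 = (21*(-1/120) + 12)**2 = (-7/40 + 12)**2 = (473/40)**2 = 223729/1600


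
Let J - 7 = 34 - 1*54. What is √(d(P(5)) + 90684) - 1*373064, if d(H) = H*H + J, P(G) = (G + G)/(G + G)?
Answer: -373064 + 4*√5667 ≈ -3.7276e+5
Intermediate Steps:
J = -13 (J = 7 + (34 - 1*54) = 7 + (34 - 54) = 7 - 20 = -13)
P(G) = 1 (P(G) = (2*G)/((2*G)) = (2*G)*(1/(2*G)) = 1)
d(H) = -13 + H² (d(H) = H*H - 13 = H² - 13 = -13 + H²)
√(d(P(5)) + 90684) - 1*373064 = √((-13 + 1²) + 90684) - 1*373064 = √((-13 + 1) + 90684) - 373064 = √(-12 + 90684) - 373064 = √90672 - 373064 = 4*√5667 - 373064 = -373064 + 4*√5667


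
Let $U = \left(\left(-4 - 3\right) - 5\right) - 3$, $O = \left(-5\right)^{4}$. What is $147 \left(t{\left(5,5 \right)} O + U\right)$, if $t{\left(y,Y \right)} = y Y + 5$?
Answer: $2754045$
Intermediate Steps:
$t{\left(y,Y \right)} = 5 + Y y$ ($t{\left(y,Y \right)} = Y y + 5 = 5 + Y y$)
$O = 625$
$U = -15$ ($U = \left(\left(-4 - 3\right) - 5\right) - 3 = \left(-7 - 5\right) - 3 = -12 - 3 = -15$)
$147 \left(t{\left(5,5 \right)} O + U\right) = 147 \left(\left(5 + 5 \cdot 5\right) 625 - 15\right) = 147 \left(\left(5 + 25\right) 625 - 15\right) = 147 \left(30 \cdot 625 - 15\right) = 147 \left(18750 - 15\right) = 147 \cdot 18735 = 2754045$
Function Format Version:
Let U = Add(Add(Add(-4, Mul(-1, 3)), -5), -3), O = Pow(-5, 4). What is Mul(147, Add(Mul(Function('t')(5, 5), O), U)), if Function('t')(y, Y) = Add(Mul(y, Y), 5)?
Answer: 2754045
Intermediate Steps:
Function('t')(y, Y) = Add(5, Mul(Y, y)) (Function('t')(y, Y) = Add(Mul(Y, y), 5) = Add(5, Mul(Y, y)))
O = 625
U = -15 (U = Add(Add(Add(-4, -3), -5), -3) = Add(Add(-7, -5), -3) = Add(-12, -3) = -15)
Mul(147, Add(Mul(Function('t')(5, 5), O), U)) = Mul(147, Add(Mul(Add(5, Mul(5, 5)), 625), -15)) = Mul(147, Add(Mul(Add(5, 25), 625), -15)) = Mul(147, Add(Mul(30, 625), -15)) = Mul(147, Add(18750, -15)) = Mul(147, 18735) = 2754045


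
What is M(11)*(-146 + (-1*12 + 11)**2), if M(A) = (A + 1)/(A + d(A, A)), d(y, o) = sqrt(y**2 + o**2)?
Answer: 1740/11 - 1740*sqrt(2)/11 ≈ -65.521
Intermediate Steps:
d(y, o) = sqrt(o**2 + y**2)
M(A) = (1 + A)/(A + sqrt(2)*sqrt(A**2)) (M(A) = (A + 1)/(A + sqrt(A**2 + A**2)) = (1 + A)/(A + sqrt(2*A**2)) = (1 + A)/(A + sqrt(2)*sqrt(A**2)))
M(11)*(-146 + (-1*12 + 11)**2) = ((1 + 11)/(11 + sqrt(2)*sqrt(11**2)))*(-146 + (-1*12 + 11)**2) = (12/(11 + sqrt(2)*sqrt(121)))*(-146 + (-12 + 11)**2) = (12/(11 + sqrt(2)*11))*(-146 + (-1)**2) = (12/(11 + 11*sqrt(2)))*(-146 + 1) = (12/(11 + 11*sqrt(2)))*(-145) = -1740/(11 + 11*sqrt(2))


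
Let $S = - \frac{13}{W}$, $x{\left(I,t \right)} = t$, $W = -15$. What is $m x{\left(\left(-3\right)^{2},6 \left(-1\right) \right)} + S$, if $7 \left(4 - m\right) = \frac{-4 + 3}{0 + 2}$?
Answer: $- \frac{2474}{105} \approx -23.562$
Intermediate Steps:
$S = \frac{13}{15}$ ($S = - \frac{13}{-15} = \left(-13\right) \left(- \frac{1}{15}\right) = \frac{13}{15} \approx 0.86667$)
$m = \frac{57}{14}$ ($m = 4 - \frac{\left(-4 + 3\right) \frac{1}{0 + 2}}{7} = 4 - \frac{\left(-1\right) \frac{1}{2}}{7} = 4 - - \frac{1}{14} = 4 + \frac{1}{14} = \frac{57}{14} \approx 4.0714$)
$m x{\left(\left(-3\right)^{2},6 \left(-1\right) \right)} + S = \frac{57 \cdot 6 \left(-1\right)}{14} + \frac{13}{15} = \frac{57}{14} \left(-6\right) + \frac{13}{15} = - \frac{171}{7} + \frac{13}{15} = - \frac{2474}{105}$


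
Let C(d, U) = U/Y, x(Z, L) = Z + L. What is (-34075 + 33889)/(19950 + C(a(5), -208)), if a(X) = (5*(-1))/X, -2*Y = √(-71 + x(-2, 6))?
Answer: -62154225/6666585139 - 19344*I*√67/6666585139 ≈ -0.0093233 - 2.3751e-5*I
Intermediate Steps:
x(Z, L) = L + Z
Y = -I*√67/2 (Y = -√(-71 + (6 - 2))/2 = -√(-71 + 4)/2 = -I*√67/2 ≈ -4.0927*I)
a(X) = -5/X
C(d, U) = 2*I*U*√67/67 (C(d, U) = U/((-I*√67/2)) = U*(2*I*√67/67) = 2*I*U*√67/67)
(-34075 + 33889)/(19950 + C(a(5), -208)) = (-34075 + 33889)/(19950 + (2/67)*I*(-208)*√67) = -186/(19950 - 416*I*√67/67)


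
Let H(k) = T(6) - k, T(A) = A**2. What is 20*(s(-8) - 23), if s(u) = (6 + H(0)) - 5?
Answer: 280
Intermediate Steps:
H(k) = 36 - k (H(k) = 6**2 - k = 36 - k)
s(u) = 37 (s(u) = (6 + (36 - 1*0)) - 5 = (6 + (36 + 0)) - 5 = (6 + 36) - 5 = 42 - 5 = 37)
20*(s(-8) - 23) = 20*(37 - 23) = 20*14 = 280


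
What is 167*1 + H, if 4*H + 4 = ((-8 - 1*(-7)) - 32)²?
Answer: 1753/4 ≈ 438.25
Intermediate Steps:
H = 1085/4 (H = -1 + ((-8 - 1*(-7)) - 32)²/4 = -1 + ((-8 + 7) - 32)²/4 = -1 + (-1 - 32)²/4 = -1 + (¼)*(-33)² = -1 + (¼)*1089 = -1 + 1089/4 = 1085/4 ≈ 271.25)
167*1 + H = 167*1 + 1085/4 = 167 + 1085/4 = 1753/4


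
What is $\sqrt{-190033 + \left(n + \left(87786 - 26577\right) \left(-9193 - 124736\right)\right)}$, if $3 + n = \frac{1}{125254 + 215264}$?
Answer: $\frac{i \sqrt{950561293206547199310}}{340518} \approx 90542.0 i$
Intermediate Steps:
$n = - \frac{1021553}{340518}$ ($n = -3 + \frac{1}{125254 + 215264} = -3 + \frac{1}{340518} = - \frac{1021553}{340518} \approx -3.0$)
$\sqrt{-190033 + \left(n + \left(87786 - 26577\right) \left(-9193 - 124736\right)\right)} = \sqrt{-190033 + \left(- \frac{1021553}{340518} + \left(87786 - 26577\right) \left(-9193 - 124736\right)\right)} = \sqrt{-190033 + \left(- \frac{1021553}{340518} + 61209 \left(-133929\right)\right)} = \sqrt{-190033 - \frac{2791450843724951}{340518}} = \sqrt{- \frac{2791515553382045}{340518}} = \frac{i \sqrt{950561293206547199310}}{340518}$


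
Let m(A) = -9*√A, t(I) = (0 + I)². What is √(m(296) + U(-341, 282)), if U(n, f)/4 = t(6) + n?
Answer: √(-1220 - 18*√74) ≈ 37.079*I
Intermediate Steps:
t(I) = I²
U(n, f) = 144 + 4*n (U(n, f) = 4*(6² + n) = 4*(36 + n) = 144 + 4*n)
√(m(296) + U(-341, 282)) = √(-18*√74 + (144 + 4*(-341))) = √(-18*√74 + (144 - 1364)) = √(-18*√74 - 1220) = √(-1220 - 18*√74)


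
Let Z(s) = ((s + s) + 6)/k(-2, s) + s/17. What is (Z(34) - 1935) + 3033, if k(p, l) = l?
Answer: 18737/17 ≈ 1102.2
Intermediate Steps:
Z(s) = s/17 + (6 + 2*s)/s (Z(s) = ((s + s) + 6)/s + s/17 = (2*s + 6)/s + s*(1/17) = (6 + 2*s)/s + s/17 = s/17 + (6 + 2*s)/s)
(Z(34) - 1935) + 3033 = ((2 + 6/34 + (1/17)*34) - 1935) + 3033 = ((2 + 6*(1/34) + 2) - 1935) + 3033 = ((2 + 3/17 + 2) - 1935) + 3033 = (71/17 - 1935) + 3033 = -32824/17 + 3033 = 18737/17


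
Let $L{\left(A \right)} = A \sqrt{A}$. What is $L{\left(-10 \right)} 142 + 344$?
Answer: $344 - 1420 i \sqrt{10} \approx 344.0 - 4490.4 i$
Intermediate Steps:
$L{\left(A \right)} = A^{\frac{3}{2}}$
$L{\left(-10 \right)} 142 + 344 = \left(-10\right)^{\frac{3}{2}} \cdot 142 + 344 = - 10 i \sqrt{10} \cdot 142 + 344 = - 1420 i \sqrt{10} + 344 = 344 - 1420 i \sqrt{10}$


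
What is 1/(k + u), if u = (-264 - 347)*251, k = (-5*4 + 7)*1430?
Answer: -1/171951 ≈ -5.8156e-6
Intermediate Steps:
k = -18590 (k = (-20 + 7)*1430 = -13*1430 = -18590)
u = -153361 (u = -611*251 = -153361)
1/(k + u) = 1/(-18590 - 153361) = 1/(-171951) = -1/171951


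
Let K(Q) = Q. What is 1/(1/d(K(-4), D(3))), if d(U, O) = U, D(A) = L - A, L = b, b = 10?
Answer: -4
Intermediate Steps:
L = 10
D(A) = 10 - A
1/(1/d(K(-4), D(3))) = 1/(1/(-4)) = 1/(-¼) = -4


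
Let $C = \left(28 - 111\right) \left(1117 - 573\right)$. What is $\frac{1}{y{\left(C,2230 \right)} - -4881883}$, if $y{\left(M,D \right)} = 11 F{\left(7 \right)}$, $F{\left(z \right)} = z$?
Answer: $\frac{1}{4881960} \approx 2.0484 \cdot 10^{-7}$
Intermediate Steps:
$C = -45152$ ($C = \left(-83\right) 544 = -45152$)
$y{\left(M,D \right)} = 77$ ($y{\left(M,D \right)} = 11 \cdot 7 = 77$)
$\frac{1}{y{\left(C,2230 \right)} - -4881883} = \frac{1}{77 - -4881883} = \frac{1}{77 + 4881883} = \frac{1}{4881960}$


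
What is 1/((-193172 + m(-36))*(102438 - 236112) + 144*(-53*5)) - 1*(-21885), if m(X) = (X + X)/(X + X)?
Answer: 565112327327191/25821902094 ≈ 21885.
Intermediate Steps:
m(X) = 1 (m(X) = (2*X)/((2*X)) = (2*X)*(1/(2*X)) = 1)
1/((-193172 + m(-36))*(102438 - 236112) + 144*(-53*5)) - 1*(-21885) = 1/((-193172 + 1)*(102438 - 236112) + 144*(-53*5)) - 1*(-21885) = 1/(-193171*(-133674) + 144*(-265)) + 21885 = 1/(25821940254 - 38160) + 21885 = 1/25821902094 + 21885 = 565112327327191/25821902094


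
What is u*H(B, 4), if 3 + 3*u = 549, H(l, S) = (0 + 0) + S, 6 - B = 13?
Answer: 728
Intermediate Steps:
B = -7 (B = 6 - 1*13 = 6 - 13 = -7)
H(l, S) = S (H(l, S) = 0 + S = S)
u = 182 (u = -1 + (⅓)*549 = -1 + 183 = 182)
u*H(B, 4) = 182*4 = 728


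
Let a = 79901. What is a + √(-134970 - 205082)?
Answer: 79901 + 2*I*√85013 ≈ 79901.0 + 583.14*I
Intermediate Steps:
a + √(-134970 - 205082) = 79901 + √(-134970 - 205082) = 79901 + √(-340052) = 79901 + 2*I*√85013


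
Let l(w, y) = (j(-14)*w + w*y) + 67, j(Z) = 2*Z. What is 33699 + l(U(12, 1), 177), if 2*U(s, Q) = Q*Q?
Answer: 67681/2 ≈ 33841.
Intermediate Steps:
U(s, Q) = Q²/2 (U(s, Q) = (Q*Q)/2 = Q²/2)
l(w, y) = 67 - 28*w + w*y (l(w, y) = ((2*(-14))*w + w*y) + 67 = (-28*w + w*y) + 67 = 67 - 28*w + w*y)
33699 + l(U(12, 1), 177) = 33699 + (67 - 14*1² + ((½)*1²)*177) = 33699 + (67 - 14 + ((½)*1)*177) = 33699 + (67 - 28*½ + (½)*177) = 33699 + (67 - 14 + 177/2) = 33699 + 283/2 = 67681/2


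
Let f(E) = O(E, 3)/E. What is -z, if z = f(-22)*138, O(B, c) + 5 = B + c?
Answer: -1656/11 ≈ -150.55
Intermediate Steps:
O(B, c) = -5 + B + c (O(B, c) = -5 + (B + c) = -5 + B + c)
f(E) = (-2 + E)/E (f(E) = (-5 + E + 3)/E = (-2 + E)/E)
z = 1656/11 (z = ((-2 - 22)/(-22))*138 = -1/22*(-24)*138 = (12/11)*138 = 1656/11 ≈ 150.55)
-z = -1*1656/11 = -1656/11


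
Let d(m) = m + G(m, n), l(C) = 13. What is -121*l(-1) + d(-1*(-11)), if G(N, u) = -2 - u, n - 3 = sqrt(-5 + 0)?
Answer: -1567 - I*sqrt(5) ≈ -1567.0 - 2.2361*I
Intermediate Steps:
n = 3 + I*sqrt(5) (n = 3 + sqrt(-5 + 0) = 3 + sqrt(-5) = 3 + I*sqrt(5) ≈ 3.0 + 2.2361*I)
d(m) = -5 + m - I*sqrt(5) (d(m) = m + (-2 - (3 + I*sqrt(5))) = m + (-2 + (-3 - I*sqrt(5))) = m + (-5 - I*sqrt(5)) = -5 + m - I*sqrt(5))
-121*l(-1) + d(-1*(-11)) = -121*13 + (-5 - 1*(-11) - I*sqrt(5)) = -1573 + (-5 + 11 - I*sqrt(5)) = -1573 + (6 - I*sqrt(5)) = -1567 - I*sqrt(5)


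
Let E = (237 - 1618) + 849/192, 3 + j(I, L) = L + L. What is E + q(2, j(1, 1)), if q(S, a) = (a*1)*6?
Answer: -88485/64 ≈ -1382.6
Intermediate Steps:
j(I, L) = -3 + 2*L (j(I, L) = -3 + (L + L) = -3 + 2*L)
q(S, a) = 6*a (q(S, a) = a*6 = 6*a)
E = -88101/64 (E = -1381 + 849*(1/192) = -1381 + 283/64 = -88101/64 ≈ -1376.6)
E + q(2, j(1, 1)) = -88101/64 + 6*(-3 + 2*1) = -88101/64 + 6*(-3 + 2) = -88101/64 + 6*(-1) = -88101/64 - 6 = -88485/64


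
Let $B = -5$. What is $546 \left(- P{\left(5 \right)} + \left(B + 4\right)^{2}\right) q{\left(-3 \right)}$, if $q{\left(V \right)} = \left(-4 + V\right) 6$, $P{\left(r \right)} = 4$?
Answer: $68796$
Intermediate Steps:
$q{\left(V \right)} = -24 + 6 V$
$546 \left(- P{\left(5 \right)} + \left(B + 4\right)^{2}\right) q{\left(-3 \right)} = 546 \left(\left(-1\right) 4 + \left(-5 + 4\right)^{2}\right) \left(-24 + 6 \left(-3\right)\right) = 546 \left(-4 + \left(-1\right)^{2}\right) \left(-24 - 18\right) = 546 \left(-4 + 1\right) \left(-42\right) = 546 \left(\left(-3\right) \left(-42\right)\right) = 546 \cdot 126 = 68796$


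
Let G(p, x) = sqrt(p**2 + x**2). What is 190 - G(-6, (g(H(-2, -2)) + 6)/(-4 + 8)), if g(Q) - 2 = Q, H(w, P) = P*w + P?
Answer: 367/2 ≈ 183.50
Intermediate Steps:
H(w, P) = P + P*w
g(Q) = 2 + Q
190 - G(-6, (g(H(-2, -2)) + 6)/(-4 + 8)) = 190 - sqrt((-6)**2 + (((2 - 2*(1 - 2)) + 6)/(-4 + 8))**2) = 190 - sqrt(36 + (((2 - 2*(-1)) + 6)/4)**2) = 190 - sqrt(36 + (((2 + 2) + 6)*(1/4))**2) = 190 - sqrt(36 + ((4 + 6)*(1/4))**2) = 190 - sqrt(36 + (10*(1/4))**2) = 190 - sqrt(36 + (5/2)**2) = 190 - sqrt(36 + 25/4) = 190 - sqrt(169/4) = 190 - 1*13/2 = 190 - 13/2 = 367/2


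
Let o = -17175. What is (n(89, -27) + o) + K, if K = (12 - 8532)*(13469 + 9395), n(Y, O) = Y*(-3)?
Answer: -194818722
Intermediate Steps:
n(Y, O) = -3*Y
K = -194801280 (K = -8520*22864 = -194801280)
(n(89, -27) + o) + K = (-3*89 - 17175) - 194801280 = (-267 - 17175) - 194801280 = -17442 - 194801280 = -194818722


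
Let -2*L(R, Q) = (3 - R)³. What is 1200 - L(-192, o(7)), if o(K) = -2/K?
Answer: 7417275/2 ≈ 3.7086e+6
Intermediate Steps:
L(R, Q) = -(3 - R)³/2
1200 - L(-192, o(7)) = 1200 - (-3 - 192)³/2 = 1200 - (-195)³/2 = 1200 - (-7414875)/2 = 1200 - 1*(-7414875/2) = 1200 + 7414875/2 = 7417275/2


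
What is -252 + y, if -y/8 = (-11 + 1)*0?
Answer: -252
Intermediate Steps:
y = 0 (y = -8*(-11 + 1)*0 = -(-80)*0 = -8*0 = 0)
-252 + y = -252 + 0 = -252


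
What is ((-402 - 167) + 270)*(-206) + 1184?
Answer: 62778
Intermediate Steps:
((-402 - 167) + 270)*(-206) + 1184 = (-569 + 270)*(-206) + 1184 = -299*(-206) + 1184 = 61594 + 1184 = 62778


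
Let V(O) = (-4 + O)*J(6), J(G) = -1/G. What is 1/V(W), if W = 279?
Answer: -6/275 ≈ -0.021818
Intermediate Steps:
V(O) = 2/3 - O/6 (V(O) = (-4 + O)*(-1/6) = 2/3 - O/6)
1/V(W) = 1/(2/3 - 1/6*279) = 1/(2/3 - 93/2) = 1/(-275/6) = -6/275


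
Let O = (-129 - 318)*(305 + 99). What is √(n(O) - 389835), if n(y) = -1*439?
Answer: I*√390274 ≈ 624.72*I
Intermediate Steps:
O = -180588 (O = -447*404 = -180588)
n(y) = -439
√(n(O) - 389835) = √(-439 - 389835) = √(-390274) = I*√390274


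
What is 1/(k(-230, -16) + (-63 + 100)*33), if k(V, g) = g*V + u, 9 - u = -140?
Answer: 1/5050 ≈ 0.00019802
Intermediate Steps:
u = 149 (u = 9 - 1*(-140) = 9 + 140 = 149)
k(V, g) = 149 + V*g (k(V, g) = g*V + 149 = V*g + 149 = 149 + V*g)
1/(k(-230, -16) + (-63 + 100)*33) = 1/((149 - 230*(-16)) + (-63 + 100)*33) = 1/((149 + 3680) + 37*33) = 1/(3829 + 1221) = 1/5050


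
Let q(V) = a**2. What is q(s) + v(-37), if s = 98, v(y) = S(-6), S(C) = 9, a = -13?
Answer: 178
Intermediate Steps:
v(y) = 9
q(V) = 169 (q(V) = (-13)**2 = 169)
q(s) + v(-37) = 169 + 9 = 178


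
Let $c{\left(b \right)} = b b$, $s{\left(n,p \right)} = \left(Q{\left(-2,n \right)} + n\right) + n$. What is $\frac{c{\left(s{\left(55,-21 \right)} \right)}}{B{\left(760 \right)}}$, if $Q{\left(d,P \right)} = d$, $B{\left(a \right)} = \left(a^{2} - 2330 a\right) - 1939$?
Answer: $- \frac{11664}{1195139} \approx -0.0097595$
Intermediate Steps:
$B{\left(a \right)} = -1939 + a^{2} - 2330 a$
$s{\left(n,p \right)} = -2 + 2 n$ ($s{\left(n,p \right)} = \left(-2 + n\right) + n = -2 + 2 n$)
$c{\left(b \right)} = b^{2}$
$\frac{c{\left(s{\left(55,-21 \right)} \right)}}{B{\left(760 \right)}} = \frac{\left(-2 + 2 \cdot 55\right)^{2}}{-1939 + 760^{2} - 1770800} = \frac{\left(-2 + 110\right)^{2}}{-1939 + 577600 - 1770800} = \frac{108^{2}}{-1195139} = 11664 \left(- \frac{1}{1195139}\right) = - \frac{11664}{1195139}$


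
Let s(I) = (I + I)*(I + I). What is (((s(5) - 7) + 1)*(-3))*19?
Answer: -5358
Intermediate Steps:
s(I) = 4*I² (s(I) = (2*I)*(2*I) = 4*I²)
(((s(5) - 7) + 1)*(-3))*19 = (((4*5² - 7) + 1)*(-3))*19 = (((4*25 - 7) + 1)*(-3))*19 = (((100 - 7) + 1)*(-3))*19 = ((93 + 1)*(-3))*19 = (94*(-3))*19 = -282*19 = -5358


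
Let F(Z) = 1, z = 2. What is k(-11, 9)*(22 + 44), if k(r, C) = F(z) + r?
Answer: -660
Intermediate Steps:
k(r, C) = 1 + r
k(-11, 9)*(22 + 44) = (1 - 11)*(22 + 44) = -10*66 = -660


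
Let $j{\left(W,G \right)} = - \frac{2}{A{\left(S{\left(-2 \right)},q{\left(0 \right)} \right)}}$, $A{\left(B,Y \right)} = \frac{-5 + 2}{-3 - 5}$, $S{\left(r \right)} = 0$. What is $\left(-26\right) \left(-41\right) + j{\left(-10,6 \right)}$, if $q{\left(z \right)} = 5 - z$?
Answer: $\frac{3182}{3} \approx 1060.7$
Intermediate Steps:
$A{\left(B,Y \right)} = \frac{3}{8}$ ($A{\left(B,Y \right)} = - \frac{3}{-8} = \left(-3\right) \left(- \frac{1}{8}\right) = \frac{3}{8}$)
$j{\left(W,G \right)} = - \frac{16}{3}$ ($j{\left(W,G \right)} = - \frac{2}{\frac{3}{8}} = \left(-2\right) \frac{8}{3} = - \frac{16}{3}$)
$\left(-26\right) \left(-41\right) + j{\left(-10,6 \right)} = \left(-26\right) \left(-41\right) - \frac{16}{3} = 1066 - \frac{16}{3} = \frac{3182}{3}$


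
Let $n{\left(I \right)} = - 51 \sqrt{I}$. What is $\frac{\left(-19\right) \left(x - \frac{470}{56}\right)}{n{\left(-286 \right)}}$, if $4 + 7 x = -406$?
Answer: $\frac{11875 i \sqrt{286}}{136136} \approx 1.4752 i$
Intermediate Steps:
$x = - \frac{410}{7}$ ($x = - \frac{4}{7} + \frac{1}{7} \left(-406\right) = - \frac{4}{7} - 58 = - \frac{410}{7} \approx -58.571$)
$\frac{\left(-19\right) \left(x - \frac{470}{56}\right)}{n{\left(-286 \right)}} = \frac{\left(-19\right) \left(- \frac{410}{7} - \frac{470}{56}\right)}{\left(-51\right) \sqrt{-286}} = \frac{\left(-19\right) \left(- \frac{410}{7} - \frac{235}{28}\right)}{\left(-51\right) i \sqrt{286}} = \left(-19\right) \left(- \frac{1875}{28}\right) \frac{i \sqrt{286}}{14586} = \frac{35625 \frac{i \sqrt{286}}{14586}}{28} = \frac{11875 i \sqrt{286}}{136136}$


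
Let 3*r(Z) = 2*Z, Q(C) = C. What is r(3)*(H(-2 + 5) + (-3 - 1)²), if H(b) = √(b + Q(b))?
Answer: 32 + 2*√6 ≈ 36.899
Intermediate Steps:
r(Z) = 2*Z/3 (r(Z) = (2*Z)/3 = 2*Z/3)
H(b) = √2*√b (H(b) = √(b + b) = √(2*b) = √2*√b)
r(3)*(H(-2 + 5) + (-3 - 1)²) = ((⅔)*3)*(√2*√(-2 + 5) + (-3 - 1)²) = 2*(√2*√3 + (-4)²) = 2*(√6 + 16) = 2*(16 + √6) = 32 + 2*√6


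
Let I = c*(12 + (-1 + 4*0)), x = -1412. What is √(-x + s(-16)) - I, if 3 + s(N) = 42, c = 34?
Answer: -374 + √1451 ≈ -335.91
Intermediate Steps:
s(N) = 39 (s(N) = -3 + 42 = 39)
I = 374 (I = 34*(12 + (-1 + 4*0)) = 34*(12 + (-1 + 0)) = 34*(12 - 1) = 34*11 = 374)
√(-x + s(-16)) - I = √(-1*(-1412) + 39) - 1*374 = √(1412 + 39) - 374 = √1451 - 374 = -374 + √1451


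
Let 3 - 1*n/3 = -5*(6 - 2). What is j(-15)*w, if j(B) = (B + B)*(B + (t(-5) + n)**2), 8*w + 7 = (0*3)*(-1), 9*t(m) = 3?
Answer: 1509515/12 ≈ 1.2579e+5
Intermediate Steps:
t(m) = 1/3 (t(m) = (1/9)*3 = 1/3)
w = -7/8 (w = -7/8 + ((0*3)*(-1))/8 = -7/8 + (0*(-1))/8 = -7/8 + (1/8)*0 = -7/8 + 0 = -7/8 ≈ -0.87500)
n = 69 (n = 9 - (-15)*(6 - 2) = 9 - (-15)*4 = 9 - 3*(-20) = 9 + 60 = 69)
j(B) = 2*B*(43264/9 + B) (j(B) = (B + B)*(B + (1/3 + 69)**2) = (2*B)*(B + (208/3)**2) = (2*B)*(B + 43264/9) = (2*B)*(43264/9 + B) = 2*B*(43264/9 + B))
j(-15)*w = ((2/9)*(-15)*(43264 + 9*(-15)))*(-7/8) = ((2/9)*(-15)*(43264 - 135))*(-7/8) = ((2/9)*(-15)*43129)*(-7/8) = -431290/3*(-7/8) = 1509515/12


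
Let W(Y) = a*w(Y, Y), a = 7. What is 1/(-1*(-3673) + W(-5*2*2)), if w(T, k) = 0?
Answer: 1/3673 ≈ 0.00027226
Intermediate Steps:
W(Y) = 0 (W(Y) = 7*0 = 0)
1/(-1*(-3673) + W(-5*2*2)) = 1/(-1*(-3673) + 0) = 1/(3673 + 0) = 1/3673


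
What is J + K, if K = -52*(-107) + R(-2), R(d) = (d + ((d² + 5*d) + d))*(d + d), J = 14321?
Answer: 19925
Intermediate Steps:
R(d) = 2*d*(d² + 7*d) (R(d) = (d + (d² + 6*d))*(2*d) = (d² + 7*d)*(2*d) = 2*d*(d² + 7*d))
K = 5604 (K = -52*(-107) + 2*(-2)²*(7 - 2) = 5564 + 2*4*5 = 5564 + 40 = 5604)
J + K = 14321 + 5604 = 19925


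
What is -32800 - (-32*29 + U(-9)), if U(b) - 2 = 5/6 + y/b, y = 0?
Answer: -191249/6 ≈ -31875.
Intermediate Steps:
U(b) = 17/6 (U(b) = 2 + (5/6 + 0/b) = 2 + (5*(⅙) + 0) = 2 + (⅚ + 0) = 2 + ⅚ = 17/6)
-32800 - (-32*29 + U(-9)) = -32800 - (-32*29 + 17/6) = -32800 - (-928 + 17/6) = -32800 - 1*(-5551/6) = -32800 + 5551/6 = -191249/6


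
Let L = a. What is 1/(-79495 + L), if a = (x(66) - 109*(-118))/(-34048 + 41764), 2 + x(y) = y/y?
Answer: -2572/204456853 ≈ -1.2580e-5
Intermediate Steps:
x(y) = -1 (x(y) = -2 + y/y = -2 + 1 = -1)
a = 4287/2572 (a = (-1 - 109*(-118))/(-34048 + 41764) = (-1 + 12862)/7716 = 12861*(1/7716) = 4287/2572 ≈ 1.6668)
L = 4287/2572 ≈ 1.6668
1/(-79495 + L) = 1/(-79495 + 4287/2572) = 1/(-204456853/2572) = -2572/204456853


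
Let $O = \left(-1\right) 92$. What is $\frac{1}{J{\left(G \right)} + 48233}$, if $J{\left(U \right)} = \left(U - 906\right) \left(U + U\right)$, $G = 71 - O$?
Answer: $- \frac{1}{193985} \approx -5.155 \cdot 10^{-6}$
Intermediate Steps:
$O = -92$
$G = 163$ ($G = 71 - -92 = 71 + 92 = 163$)
$J{\left(U \right)} = 2 U \left(-906 + U\right)$ ($J{\left(U \right)} = \left(-906 + U\right) 2 U = 2 U \left(-906 + U\right)$)
$\frac{1}{J{\left(G \right)} + 48233} = \frac{1}{2 \cdot 163 \left(-906 + 163\right) + 48233} = \frac{1}{2 \cdot 163 \left(-743\right) + 48233} = \frac{1}{-242218 + 48233} = \frac{1}{-193985} = - \frac{1}{193985}$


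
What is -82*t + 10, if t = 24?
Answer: -1958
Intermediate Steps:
-82*t + 10 = -82*24 + 10 = -1968 + 10 = -1958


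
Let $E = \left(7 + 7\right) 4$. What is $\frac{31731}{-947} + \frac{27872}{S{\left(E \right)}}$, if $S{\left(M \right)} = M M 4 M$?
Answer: $- \frac{695734075}{20788544} \approx -33.467$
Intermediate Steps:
$E = 56$ ($E = 14 \cdot 4 = 56$)
$S{\left(M \right)} = 4 M^{3}$ ($S{\left(M \right)} = M^{2} \cdot 4 M = 4 M^{2} M = 4 M^{3}$)
$\frac{31731}{-947} + \frac{27872}{S{\left(E \right)}} = \frac{31731}{-947} + \frac{27872}{4 \cdot 56^{3}} = 31731 \left(- \frac{1}{947}\right) + \frac{27872}{4 \cdot 175616} = - \frac{31731}{947} + \frac{27872}{702464} = - \frac{31731}{947} + 27872 \cdot \frac{1}{702464} = - \frac{31731}{947} + \frac{871}{21952} = - \frac{695734075}{20788544}$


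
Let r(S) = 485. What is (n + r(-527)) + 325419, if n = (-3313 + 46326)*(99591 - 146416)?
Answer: -2013757821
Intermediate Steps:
n = -2014083725 (n = 43013*(-46825) = -2014083725)
(n + r(-527)) + 325419 = (-2014083725 + 485) + 325419 = -2014083240 + 325419 = -2013757821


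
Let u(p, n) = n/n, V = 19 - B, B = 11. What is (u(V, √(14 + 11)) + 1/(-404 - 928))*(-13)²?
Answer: 224939/1332 ≈ 168.87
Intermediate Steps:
V = 8 (V = 19 - 1*11 = 19 - 11 = 8)
u(p, n) = 1
(u(V, √(14 + 11)) + 1/(-404 - 928))*(-13)² = (1 + 1/(-404 - 928))*(-13)² = (1 + 1/(-1332))*169 = (1 - 1/1332)*169 = (1331/1332)*169 = 224939/1332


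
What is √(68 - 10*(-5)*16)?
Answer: 2*√217 ≈ 29.462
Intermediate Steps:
√(68 - 10*(-5)*16) = √(68 + 50*16) = √(68 + 800) = √868 = 2*√217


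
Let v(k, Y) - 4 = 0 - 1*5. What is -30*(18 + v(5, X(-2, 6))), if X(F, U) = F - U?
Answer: -510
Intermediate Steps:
v(k, Y) = -1 (v(k, Y) = 4 + (0 - 1*5) = 4 + (0 - 5) = 4 - 5 = -1)
-30*(18 + v(5, X(-2, 6))) = -30*(18 - 1) = -30*17 = -510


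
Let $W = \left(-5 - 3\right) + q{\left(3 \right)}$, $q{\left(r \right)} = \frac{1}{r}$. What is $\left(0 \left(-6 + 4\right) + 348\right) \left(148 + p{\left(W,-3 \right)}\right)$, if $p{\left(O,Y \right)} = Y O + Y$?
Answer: $58464$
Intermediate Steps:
$W = - \frac{23}{3}$ ($W = \left(-5 - 3\right) + \frac{1}{3} = -8 + \frac{1}{3} = - \frac{23}{3} \approx -7.6667$)
$p{\left(O,Y \right)} = Y + O Y$ ($p{\left(O,Y \right)} = O Y + Y = Y + O Y$)
$\left(0 \left(-6 + 4\right) + 348\right) \left(148 + p{\left(W,-3 \right)}\right) = \left(0 \left(-6 + 4\right) + 348\right) \left(148 - 3 \left(1 - \frac{23}{3}\right)\right) = \left(0 \left(-2\right) + 348\right) \left(148 - -20\right) = \left(0 + 348\right) \left(148 + 20\right) = 348 \cdot 168 = 58464$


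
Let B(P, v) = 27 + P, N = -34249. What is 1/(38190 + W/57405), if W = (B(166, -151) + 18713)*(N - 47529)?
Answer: 19135/215400694 ≈ 8.8834e-5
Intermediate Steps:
W = -1546094868 (W = ((27 + 166) + 18713)*(-34249 - 47529) = (193 + 18713)*(-81778) = 18906*(-81778) = -1546094868)
1/(38190 + W/57405) = 1/(38190 - 1546094868/57405) = 1/(38190 - 1546094868*1/57405) = 1/(38190 - 515364956/19135) = 1/(215400694/19135) = 19135/215400694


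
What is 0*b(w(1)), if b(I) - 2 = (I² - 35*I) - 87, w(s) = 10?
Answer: 0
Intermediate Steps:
b(I) = -85 + I² - 35*I (b(I) = 2 + ((I² - 35*I) - 87) = 2 + (-87 + I² - 35*I) = -85 + I² - 35*I)
0*b(w(1)) = 0*(-85 + 10² - 35*10) = 0*(-85 + 100 - 350) = 0*(-335) = 0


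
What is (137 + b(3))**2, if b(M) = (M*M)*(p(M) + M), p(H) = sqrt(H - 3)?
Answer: 26896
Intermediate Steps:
p(H) = sqrt(-3 + H)
b(M) = M**2*(M + sqrt(-3 + M)) (b(M) = (M*M)*(sqrt(-3 + M) + M) = M**2*(M + sqrt(-3 + M)))
(137 + b(3))**2 = (137 + 3**2*(3 + sqrt(-3 + 3)))**2 = (137 + 9*(3 + sqrt(0)))**2 = (137 + 9*(3 + 0))**2 = (137 + 9*3)**2 = (137 + 27)**2 = 164**2 = 26896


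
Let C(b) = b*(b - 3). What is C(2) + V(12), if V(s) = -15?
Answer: -17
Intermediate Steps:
C(b) = b*(-3 + b)
C(2) + V(12) = 2*(-3 + 2) - 15 = 2*(-1) - 15 = -2 - 15 = -17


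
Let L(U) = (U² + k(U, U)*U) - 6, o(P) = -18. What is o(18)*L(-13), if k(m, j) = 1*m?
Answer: -5976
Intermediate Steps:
k(m, j) = m
L(U) = -6 + 2*U² (L(U) = (U² + U*U) - 6 = (U² + U²) - 6 = 2*U² - 6 = -6 + 2*U²)
o(18)*L(-13) = -18*(-6 + 2*(-13)²) = -18*(-6 + 2*169) = -18*(-6 + 338) = -18*332 = -5976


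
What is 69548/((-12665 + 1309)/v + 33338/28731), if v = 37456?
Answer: 18710991118032/230609723 ≈ 81137.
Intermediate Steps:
69548/((-12665 + 1309)/v + 33338/28731) = 69548/((-12665 + 1309)/37456 + 33338/28731) = 69548/(-11356*1/37456 + 33338*(1/28731)) = 69548/(-2839/9364 + 33338/28731) = 69548/(230609723/269037084) = 69548*(269037084/230609723) = 18710991118032/230609723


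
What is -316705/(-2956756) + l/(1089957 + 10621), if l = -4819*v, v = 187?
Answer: -1157965492089/1627070302484 ≈ -0.71169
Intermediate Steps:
l = -901153 (l = -4819*187 = -901153)
-316705/(-2956756) + l/(1089957 + 10621) = -316705/(-2956756) - 901153/(1089957 + 10621) = -316705*(-1/2956756) - 901153/1100578 = 316705/2956756 - 901153*1/1100578 = 316705/2956756 - 901153/1100578 = -1157965492089/1627070302484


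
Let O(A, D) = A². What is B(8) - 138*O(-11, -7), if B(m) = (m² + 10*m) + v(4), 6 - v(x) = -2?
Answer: -16546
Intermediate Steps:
v(x) = 8 (v(x) = 6 - 1*(-2) = 6 + 2 = 8)
B(m) = 8 + m² + 10*m (B(m) = (m² + 10*m) + 8 = 8 + m² + 10*m)
B(8) - 138*O(-11, -7) = (8 + 8² + 10*8) - 138*(-11)² = (8 + 64 + 80) - 138*121 = 152 - 16698 = -16546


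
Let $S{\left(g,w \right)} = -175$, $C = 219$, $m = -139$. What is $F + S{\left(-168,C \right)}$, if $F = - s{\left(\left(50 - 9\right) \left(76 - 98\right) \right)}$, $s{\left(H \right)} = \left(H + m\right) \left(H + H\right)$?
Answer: $-1878139$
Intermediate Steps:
$s{\left(H \right)} = 2 H \left(-139 + H\right)$ ($s{\left(H \right)} = \left(H - 139\right) \left(H + H\right) = \left(-139 + H\right) 2 H = 2 H \left(-139 + H\right)$)
$F = -1877964$ ($F = - 2 \left(50 - 9\right) \left(76 - 98\right) \left(-139 + \left(50 - 9\right) \left(76 - 98\right)\right) = - 2 \cdot 41 \left(-22\right) \left(-139 + 41 \left(-22\right)\right) = - 2 \left(-902\right) \left(-139 - 902\right) = - 2 \left(-902\right) \left(-1041\right) = \left(-1\right) 1877964 = -1877964$)
$F + S{\left(-168,C \right)} = -1877964 - 175 = -1878139$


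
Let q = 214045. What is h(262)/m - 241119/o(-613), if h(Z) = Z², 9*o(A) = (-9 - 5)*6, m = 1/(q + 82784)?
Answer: 570515559885/28 ≈ 2.0376e+10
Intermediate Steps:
m = 1/296829 (m = 1/(214045 + 82784) = 1/296829 ≈ 3.3689e-6)
o(A) = -28/3 (o(A) = ((-9 - 5)*6)/9 = (-14*6)/9 = (⅑)*(-84) = -28/3)
h(262)/m - 241119/o(-613) = 262²/(1/296829) - 241119/(-28/3) = 68644*296829 - 241119*(-3/28) = 20375529876 + 723357/28 = 570515559885/28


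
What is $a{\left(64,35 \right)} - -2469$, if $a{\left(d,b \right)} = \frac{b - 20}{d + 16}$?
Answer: $\frac{39507}{16} \approx 2469.2$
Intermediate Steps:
$a{\left(d,b \right)} = \frac{-20 + b}{16 + d}$
$a{\left(64,35 \right)} - -2469 = \frac{-20 + 35}{16 + 64} - -2469 = \frac{1}{80} \cdot 15 + 2469 = \frac{3}{16} + 2469 = \frac{39507}{16}$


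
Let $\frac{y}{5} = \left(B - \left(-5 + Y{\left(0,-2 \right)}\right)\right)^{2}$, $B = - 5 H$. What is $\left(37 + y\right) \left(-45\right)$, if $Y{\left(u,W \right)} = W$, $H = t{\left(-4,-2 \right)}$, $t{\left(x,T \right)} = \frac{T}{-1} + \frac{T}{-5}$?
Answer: $-7290$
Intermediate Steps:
$t{\left(x,T \right)} = - \frac{6 T}{5}$ ($t{\left(x,T \right)} = T \left(-1\right) + T \left(- \frac{1}{5}\right) = - T - \frac{T}{5} = - \frac{6 T}{5}$)
$H = \frac{12}{5}$ ($H = \left(- \frac{6}{5}\right) \left(-2\right) = \frac{12}{5} \approx 2.4$)
$B = -12$ ($B = \left(-5\right) \frac{12}{5} = -12$)
$y = 125$ ($y = 5 \left(-12 + \left(5 - -2\right)\right)^{2} = 5 \left(-12 + \left(5 + 2\right)\right)^{2} = 5 \left(-12 + 7\right)^{2} = 5 \left(-5\right)^{2} = 5 \cdot 25 = 125$)
$\left(37 + y\right) \left(-45\right) = \left(37 + 125\right) \left(-45\right) = 162 \left(-45\right) = -7290$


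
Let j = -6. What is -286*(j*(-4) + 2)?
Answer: -7436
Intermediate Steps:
-286*(j*(-4) + 2) = -286*(-6*(-4) + 2) = -286*(24 + 2) = -286*26 = -7436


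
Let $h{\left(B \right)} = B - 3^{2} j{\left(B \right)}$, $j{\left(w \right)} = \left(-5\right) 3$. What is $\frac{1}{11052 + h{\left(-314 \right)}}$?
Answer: $\frac{1}{10873} \approx 9.1971 \cdot 10^{-5}$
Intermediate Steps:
$j{\left(w \right)} = -15$
$h{\left(B \right)} = 135 + B$ ($h{\left(B \right)} = B - 3^{2} \left(-15\right) = B - 9 \left(-15\right) = B - -135 = B + 135 = 135 + B$)
$\frac{1}{11052 + h{\left(-314 \right)}} = \frac{1}{11052 + \left(135 - 314\right)} = \frac{1}{11052 - 179} = \frac{1}{10873}$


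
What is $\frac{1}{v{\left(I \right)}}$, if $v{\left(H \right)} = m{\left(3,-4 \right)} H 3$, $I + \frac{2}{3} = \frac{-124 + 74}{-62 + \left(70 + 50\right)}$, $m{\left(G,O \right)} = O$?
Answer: $\frac{29}{532} \approx 0.054511$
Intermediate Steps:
$I = - \frac{133}{87}$ ($I = - \frac{2}{3} + \frac{-124 + 74}{-62 + \left(70 + 50\right)} = - \frac{2}{3} - \frac{50}{-62 + 120} = - \frac{2}{3} - \frac{50}{58} = - \frac{2}{3} - \frac{25}{29} = - \frac{133}{87} \approx -1.5287$)
$v{\left(H \right)} = - 12 H$ ($v{\left(H \right)} = - 4 H 3 = - 12 H$)
$\frac{1}{v{\left(I \right)}} = \frac{1}{\left(-12\right) \left(- \frac{133}{87}\right)} = \frac{1}{\frac{532}{29}} = \frac{29}{532}$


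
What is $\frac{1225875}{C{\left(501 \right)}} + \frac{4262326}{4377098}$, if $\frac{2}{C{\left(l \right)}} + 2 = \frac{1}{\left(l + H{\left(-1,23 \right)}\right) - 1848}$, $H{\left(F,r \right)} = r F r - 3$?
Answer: $- \frac{10084966123794071}{8224567142} \approx -1.2262 \cdot 10^{6}$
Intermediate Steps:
$H{\left(F,r \right)} = -3 + F r^{2}$ ($H{\left(F,r \right)} = F r r - 3 = F r^{2} - 3 = -3 + F r^{2}$)
$C{\left(l \right)} = \frac{2}{-2 + \frac{1}{-2380 + l}}$ ($C{\left(l \right)} = \frac{2}{-2 + \frac{1}{\left(l - 532\right) - 1848}} = \frac{2}{-2 + \frac{1}{\left(-532 + l\right) - 1848}} = \frac{2}{-2 + \frac{1}{-2380 + l}}$)
$\frac{1225875}{C{\left(501 \right)}} + \frac{4262326}{4377098} = \frac{1225875}{2 \frac{1}{-4761 + 2 \cdot 501} \left(2380 - 501\right)} + \frac{4262326}{4377098} = \frac{1225875}{2 \frac{1}{-4761 + 1002} \left(2380 - 501\right)} + 4262326 \cdot \frac{1}{4377098} = \frac{1225875}{2 \frac{1}{-3759} \cdot 1879} + \frac{2131163}{2188549} = \frac{1225875}{2 \left(- \frac{1}{3759}\right) 1879} + \frac{2131163}{2188549} = \frac{1225875}{- \frac{3758}{3759}} + \frac{2131163}{2188549} = 1225875 \left(- \frac{3759}{3758}\right) + \frac{2131163}{2188549} = - \frac{4608064125}{3758} + \frac{2131163}{2188549} = - \frac{10084966123794071}{8224567142}$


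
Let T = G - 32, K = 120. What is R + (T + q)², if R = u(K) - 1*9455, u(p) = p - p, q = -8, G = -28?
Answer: -4831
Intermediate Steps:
u(p) = 0
T = -60 (T = -28 - 32 = -60)
R = -9455 (R = 0 - 1*9455 = 0 - 9455 = -9455)
R + (T + q)² = -9455 + (-60 - 8)² = -9455 + (-68)² = -9455 + 4624 = -4831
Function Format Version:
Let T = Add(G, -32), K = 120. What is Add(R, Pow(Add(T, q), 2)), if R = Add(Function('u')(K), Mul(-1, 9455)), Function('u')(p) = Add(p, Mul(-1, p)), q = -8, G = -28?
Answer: -4831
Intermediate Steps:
Function('u')(p) = 0
T = -60 (T = Add(-28, -32) = -60)
R = -9455 (R = Add(0, Mul(-1, 9455)) = Add(0, -9455) = -9455)
Add(R, Pow(Add(T, q), 2)) = Add(-9455, Pow(Add(-60, -8), 2)) = Add(-9455, Pow(-68, 2)) = Add(-9455, 4624) = -4831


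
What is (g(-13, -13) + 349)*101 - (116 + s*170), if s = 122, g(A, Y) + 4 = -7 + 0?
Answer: 13282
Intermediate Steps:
g(A, Y) = -11 (g(A, Y) = -4 + (-7 + 0) = -4 - 7 = -11)
(g(-13, -13) + 349)*101 - (116 + s*170) = (-11 + 349)*101 - (116 + 122*170) = 338*101 - (116 + 20740) = 34138 - 1*20856 = 34138 - 20856 = 13282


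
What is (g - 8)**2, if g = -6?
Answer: 196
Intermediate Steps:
(g - 8)**2 = (-6 - 8)**2 = (-14)**2 = 196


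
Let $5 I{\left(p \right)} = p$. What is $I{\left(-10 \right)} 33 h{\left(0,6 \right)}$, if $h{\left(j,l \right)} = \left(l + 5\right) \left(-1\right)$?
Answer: $726$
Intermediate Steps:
$h{\left(j,l \right)} = -5 - l$ ($h{\left(j,l \right)} = \left(5 + l\right) \left(-1\right) = -5 - l$)
$I{\left(p \right)} = \frac{p}{5}$
$I{\left(-10 \right)} 33 h{\left(0,6 \right)} = \frac{1}{5} \left(-10\right) 33 \left(-5 - 6\right) = \left(-2\right) 33 \left(-5 - 6\right) = \left(-66\right) \left(-11\right) = 726$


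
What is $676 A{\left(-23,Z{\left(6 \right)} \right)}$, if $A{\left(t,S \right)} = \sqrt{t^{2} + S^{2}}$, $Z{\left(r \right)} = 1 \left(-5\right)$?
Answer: $676 \sqrt{554} \approx 15911.0$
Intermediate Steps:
$Z{\left(r \right)} = -5$
$A{\left(t,S \right)} = \sqrt{S^{2} + t^{2}}$
$676 A{\left(-23,Z{\left(6 \right)} \right)} = 676 \sqrt{\left(-5\right)^{2} + \left(-23\right)^{2}} = 676 \sqrt{25 + 529} = 676 \sqrt{554}$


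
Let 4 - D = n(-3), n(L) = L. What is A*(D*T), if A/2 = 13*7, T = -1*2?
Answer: -2548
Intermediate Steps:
T = -2
D = 7 (D = 4 - 1*(-3) = 4 + 3 = 7)
A = 182 (A = 2*(13*7) = 2*91 = 182)
A*(D*T) = 182*(7*(-2)) = 182*(-14) = -2548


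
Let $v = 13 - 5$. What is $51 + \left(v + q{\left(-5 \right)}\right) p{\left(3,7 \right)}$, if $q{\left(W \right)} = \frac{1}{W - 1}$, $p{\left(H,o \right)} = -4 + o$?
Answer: $\frac{149}{2} \approx 74.5$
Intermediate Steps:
$q{\left(W \right)} = \frac{1}{-1 + W}$
$v = 8$
$51 + \left(v + q{\left(-5 \right)}\right) p{\left(3,7 \right)} = 51 + \left(8 + \frac{1}{-1 - 5}\right) \left(-4 + 7\right) = 51 + \left(8 + \frac{1}{-6}\right) 3 = 51 + \left(8 - \frac{1}{6}\right) 3 = 51 + \frac{47}{6} \cdot 3 = 51 + \frac{47}{2} = \frac{149}{2}$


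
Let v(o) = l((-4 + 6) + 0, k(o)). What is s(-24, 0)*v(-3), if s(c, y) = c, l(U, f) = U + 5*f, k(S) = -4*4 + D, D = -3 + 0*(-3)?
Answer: 2232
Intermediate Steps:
D = -3 (D = -3 + 0 = -3)
k(S) = -19 (k(S) = -4*4 - 3 = -16 - 3 = -19)
v(o) = -93 (v(o) = ((-4 + 6) + 0) + 5*(-19) = (2 + 0) - 95 = 2 - 95 = -93)
s(-24, 0)*v(-3) = -24*(-93) = 2232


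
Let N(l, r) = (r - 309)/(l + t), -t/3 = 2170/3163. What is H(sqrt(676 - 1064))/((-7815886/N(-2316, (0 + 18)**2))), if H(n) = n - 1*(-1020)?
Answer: 237225/280912827637 + 15815*I*sqrt(97)/9551036139658 ≈ 8.4448e-7 + 1.6308e-8*I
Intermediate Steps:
t = -6510/3163 ≈ -2.0582
N(l, r) = (-309 + r)/(-6510/3163 + l) (N(l, r) = (r - 309)/(l - 6510/3163) = (-309 + r)/(-6510/3163 + l))
H(n) = 1020 + n (H(n) = n + 1020 = 1020 + n)
H(sqrt(676 - 1064))/((-7815886/N(-2316, (0 + 18)**2))) = (1020 + sqrt(676 - 1064))/((-7815886*(-6510 + 3163*(-2316))/(3163*(-309 + (0 + 18)**2)))) = (1020 + sqrt(-388))/((-7815886*(-6510 - 7325508)/(3163*(-309 + 18**2)))) = (1020 + 2*I*sqrt(97))/((-7815886*(-7332018/(3163*(-309 + 324))))) = (1020 + 2*I*sqrt(97))/((-7815886/(3163*(-1/7332018)*15))) = (1020 + 2*I*sqrt(97))/((-7815886/(-15815/2444006))) = (1020 + 2*I*sqrt(97))/((-7815886*(-2444006/15815))) = (1020 + 2*I*sqrt(97))/(19102072279316/15815) = (1020 + 2*I*sqrt(97))*(15815/19102072279316) = 237225/280912827637 + 15815*I*sqrt(97)/9551036139658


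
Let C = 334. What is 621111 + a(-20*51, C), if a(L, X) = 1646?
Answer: 622757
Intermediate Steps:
621111 + a(-20*51, C) = 621111 + 1646 = 622757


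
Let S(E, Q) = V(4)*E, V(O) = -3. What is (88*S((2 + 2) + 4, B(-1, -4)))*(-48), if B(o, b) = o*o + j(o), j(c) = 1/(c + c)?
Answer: 101376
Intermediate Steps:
j(c) = 1/(2*c)
B(o, b) = o**2 + 1/(2*o) (B(o, b) = o*o + 1/(2*o) = o**2 + 1/(2*o))
S(E, Q) = -3*E
(88*S((2 + 2) + 4, B(-1, -4)))*(-48) = (88*(-3*((2 + 2) + 4)))*(-48) = (88*(-3*(4 + 4)))*(-48) = (88*(-3*8))*(-48) = (88*(-24))*(-48) = -2112*(-48) = 101376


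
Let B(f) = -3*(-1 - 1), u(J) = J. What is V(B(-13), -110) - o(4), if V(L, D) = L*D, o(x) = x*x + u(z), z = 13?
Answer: -689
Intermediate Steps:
B(f) = 6 (B(f) = -3*(-2) = 6)
o(x) = 13 + x² (o(x) = x*x + 13 = x² + 13 = 13 + x²)
V(L, D) = D*L
V(B(-13), -110) - o(4) = -110*6 - (13 + 4²) = -660 - (13 + 16) = -660 - 1*29 = -660 - 29 = -689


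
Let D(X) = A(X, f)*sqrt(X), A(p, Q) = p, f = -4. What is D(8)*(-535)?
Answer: -8560*sqrt(2) ≈ -12106.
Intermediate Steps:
D(X) = X**(3/2) (D(X) = X*sqrt(X) = X**(3/2))
D(8)*(-535) = 8**(3/2)*(-535) = (16*sqrt(2))*(-535) = -8560*sqrt(2)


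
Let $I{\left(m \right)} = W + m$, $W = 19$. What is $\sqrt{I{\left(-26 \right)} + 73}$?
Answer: $\sqrt{66} \approx 8.124$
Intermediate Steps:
$I{\left(m \right)} = 19 + m$
$\sqrt{I{\left(-26 \right)} + 73} = \sqrt{\left(19 - 26\right) + 73} = \sqrt{-7 + 73} = \sqrt{66}$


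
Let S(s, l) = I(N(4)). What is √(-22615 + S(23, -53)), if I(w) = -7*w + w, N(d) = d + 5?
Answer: I*√22669 ≈ 150.56*I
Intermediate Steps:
N(d) = 5 + d
I(w) = -6*w
S(s, l) = -54 (S(s, l) = -6*(5 + 4) = -6*9 = -54)
√(-22615 + S(23, -53)) = √(-22615 - 54) = √(-22669) = I*√22669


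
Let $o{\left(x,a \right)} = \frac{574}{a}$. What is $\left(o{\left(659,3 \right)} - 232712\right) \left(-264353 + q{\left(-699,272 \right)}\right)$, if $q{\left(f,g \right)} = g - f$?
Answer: $61241758228$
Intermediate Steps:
$\left(o{\left(659,3 \right)} - 232712\right) \left(-264353 + q{\left(-699,272 \right)}\right) = \left(\frac{574}{3} - 232712\right) \left(-264353 + \left(272 - -699\right)\right) = \left(574 \cdot \frac{1}{3} - 232712\right) \left(-264353 + \left(272 + 699\right)\right) = \left(\frac{574}{3} - 232712\right) \left(-264353 + 971\right) = \left(- \frac{697562}{3}\right) \left(-263382\right) = 61241758228$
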